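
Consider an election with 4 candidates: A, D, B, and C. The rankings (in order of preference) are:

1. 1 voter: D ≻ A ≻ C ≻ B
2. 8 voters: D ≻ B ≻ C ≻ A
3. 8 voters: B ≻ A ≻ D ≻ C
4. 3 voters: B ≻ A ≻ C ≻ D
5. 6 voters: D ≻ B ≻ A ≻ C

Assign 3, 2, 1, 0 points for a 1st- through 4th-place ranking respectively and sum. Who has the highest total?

B

A: 1·2 + 8·0 + 8·2 + 3·2 + 6·1 = 30
D: 1·3 + 8·3 + 8·1 + 3·0 + 6·3 = 53
B: 1·0 + 8·2 + 8·3 + 3·3 + 6·2 = 61
C: 1·1 + 8·1 + 8·0 + 3·1 + 6·0 = 12
B has the highest Borda score (61).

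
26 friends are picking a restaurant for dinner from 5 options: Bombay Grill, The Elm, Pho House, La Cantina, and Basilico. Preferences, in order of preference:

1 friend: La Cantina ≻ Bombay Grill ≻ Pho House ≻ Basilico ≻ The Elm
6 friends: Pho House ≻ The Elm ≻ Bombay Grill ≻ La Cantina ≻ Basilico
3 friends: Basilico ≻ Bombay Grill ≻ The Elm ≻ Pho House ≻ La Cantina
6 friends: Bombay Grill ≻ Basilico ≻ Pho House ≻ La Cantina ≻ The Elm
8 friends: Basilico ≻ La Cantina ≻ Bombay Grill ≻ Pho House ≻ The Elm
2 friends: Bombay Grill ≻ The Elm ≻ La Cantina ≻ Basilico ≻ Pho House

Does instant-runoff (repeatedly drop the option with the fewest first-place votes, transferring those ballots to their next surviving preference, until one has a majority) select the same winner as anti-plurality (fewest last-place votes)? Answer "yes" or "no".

Instant-runoff — R1 Bombay Grill 8, The Elm 0, Pho House 6, La Cantina 1, Basilico 11 (The Elm out); R2 Bombay Grill 8, Pho House 6, La Cantina 1, Basilico 11 (La Cantina out); R3 Bombay Grill 9, Pho House 6, Basilico 11 (Pho House out); R4 Bombay Grill 15, Basilico 11 (Bombay Grill winner). Winner: Bombay Grill.
Anti-plurality — last-place votes: Bombay Grill 0, The Elm 15, Pho House 2, La Cantina 3, Basilico 6. Winner: Bombay Grill.
The two methods agree.

yes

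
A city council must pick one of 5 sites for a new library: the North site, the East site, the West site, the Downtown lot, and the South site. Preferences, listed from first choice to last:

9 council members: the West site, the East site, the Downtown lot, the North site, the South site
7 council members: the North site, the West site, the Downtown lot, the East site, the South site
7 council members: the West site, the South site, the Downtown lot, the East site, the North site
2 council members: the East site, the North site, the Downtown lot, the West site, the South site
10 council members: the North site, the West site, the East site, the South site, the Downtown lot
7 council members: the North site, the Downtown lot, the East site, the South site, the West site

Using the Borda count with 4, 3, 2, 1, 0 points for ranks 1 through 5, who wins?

the West site

the North site: 9·1 + 7·4 + 7·0 + 2·3 + 10·4 + 7·4 = 111
the East site: 9·3 + 7·1 + 7·1 + 2·4 + 10·2 + 7·2 = 83
the West site: 9·4 + 7·3 + 7·4 + 2·1 + 10·3 + 7·0 = 117
the Downtown lot: 9·2 + 7·2 + 7·2 + 2·2 + 10·0 + 7·3 = 71
the South site: 9·0 + 7·0 + 7·3 + 2·0 + 10·1 + 7·1 = 38
the West site has the highest Borda score (117).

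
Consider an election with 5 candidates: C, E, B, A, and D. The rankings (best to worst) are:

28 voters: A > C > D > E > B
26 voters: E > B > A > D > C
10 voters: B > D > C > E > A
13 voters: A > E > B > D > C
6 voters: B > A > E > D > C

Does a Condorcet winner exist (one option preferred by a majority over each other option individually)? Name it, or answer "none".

Checking pairwise contests:
E beats C 45–38.
A beats E 47–36.
E beats B 67–16.
B beats A 42–41.
E beats D 45–38.
Every option loses at least one head-to-head, so there is no Condorcet winner.

none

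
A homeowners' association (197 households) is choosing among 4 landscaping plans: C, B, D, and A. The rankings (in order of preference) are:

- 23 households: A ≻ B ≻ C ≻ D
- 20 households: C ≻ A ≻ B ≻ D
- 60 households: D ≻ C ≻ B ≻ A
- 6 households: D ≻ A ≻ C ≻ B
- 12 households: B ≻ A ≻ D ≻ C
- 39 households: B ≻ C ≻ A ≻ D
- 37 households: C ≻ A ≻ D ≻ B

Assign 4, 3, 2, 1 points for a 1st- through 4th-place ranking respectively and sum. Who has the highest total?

C

C: 23·2 + 20·4 + 60·3 + 6·2 + 12·1 + 39·3 + 37·4 = 595
B: 23·3 + 20·2 + 60·2 + 6·1 + 12·4 + 39·4 + 37·1 = 476
D: 23·1 + 20·1 + 60·4 + 6·4 + 12·2 + 39·1 + 37·2 = 444
A: 23·4 + 20·3 + 60·1 + 6·3 + 12·3 + 39·2 + 37·3 = 455
C has the highest Borda score (595).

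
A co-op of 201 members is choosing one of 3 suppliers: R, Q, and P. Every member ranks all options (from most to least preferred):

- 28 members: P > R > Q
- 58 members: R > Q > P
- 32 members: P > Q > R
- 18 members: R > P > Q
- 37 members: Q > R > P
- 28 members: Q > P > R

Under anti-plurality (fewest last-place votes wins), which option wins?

Q

Last-place votes: R 60, Q 46, P 95.
Q is ranked last by the fewest voters, so Q wins.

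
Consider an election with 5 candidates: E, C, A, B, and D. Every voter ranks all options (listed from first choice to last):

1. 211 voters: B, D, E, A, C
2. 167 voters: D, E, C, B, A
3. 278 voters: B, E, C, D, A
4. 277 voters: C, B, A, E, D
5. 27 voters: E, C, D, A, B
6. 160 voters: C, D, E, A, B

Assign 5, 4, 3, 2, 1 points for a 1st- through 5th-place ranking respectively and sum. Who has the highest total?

B

E: 211·3 + 167·4 + 278·4 + 277·2 + 27·5 + 160·3 = 3582
C: 211·1 + 167·3 + 278·3 + 277·5 + 27·4 + 160·5 = 3839
A: 211·2 + 167·1 + 278·1 + 277·3 + 27·2 + 160·2 = 2072
B: 211·5 + 167·2 + 278·5 + 277·4 + 27·1 + 160·1 = 4074
D: 211·4 + 167·5 + 278·2 + 277·1 + 27·3 + 160·4 = 3233
B has the highest Borda score (4074).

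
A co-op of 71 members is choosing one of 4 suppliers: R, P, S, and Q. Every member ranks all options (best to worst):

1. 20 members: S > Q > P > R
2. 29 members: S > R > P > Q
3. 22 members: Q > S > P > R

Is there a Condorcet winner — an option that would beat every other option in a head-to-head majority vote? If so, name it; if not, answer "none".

S vs R: 71–0 for S.
S vs P: 71–0 for S.
S vs Q: 49–22 for S.
S beats every other option head-to-head.

S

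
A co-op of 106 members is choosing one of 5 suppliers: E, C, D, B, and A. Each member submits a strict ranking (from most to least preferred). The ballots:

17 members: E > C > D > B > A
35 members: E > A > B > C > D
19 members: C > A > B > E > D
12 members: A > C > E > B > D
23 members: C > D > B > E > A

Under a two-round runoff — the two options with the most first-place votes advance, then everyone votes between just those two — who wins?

Round 1 first-place votes: E 52, C 42, D 0, B 0, A 12.
E and C advance.
Runoff: E is preferred to C by 52 voters; C by 54.
C wins the runoff.

C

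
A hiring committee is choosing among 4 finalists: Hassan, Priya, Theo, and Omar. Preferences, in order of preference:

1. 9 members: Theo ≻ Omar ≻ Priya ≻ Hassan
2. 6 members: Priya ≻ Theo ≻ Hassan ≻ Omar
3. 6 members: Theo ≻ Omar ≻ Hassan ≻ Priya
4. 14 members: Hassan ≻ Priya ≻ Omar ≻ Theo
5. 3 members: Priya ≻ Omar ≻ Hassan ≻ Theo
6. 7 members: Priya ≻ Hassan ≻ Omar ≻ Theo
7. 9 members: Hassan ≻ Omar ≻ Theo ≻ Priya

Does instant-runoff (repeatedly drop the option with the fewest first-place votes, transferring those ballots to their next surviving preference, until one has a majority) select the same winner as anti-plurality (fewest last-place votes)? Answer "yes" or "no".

no

Instant-runoff — R1 Hassan 23, Priya 16, Theo 15, Omar 0 (Omar out); R2 Hassan 23, Priya 16, Theo 15 (Theo out); R3 Hassan 29, Priya 25 (Hassan winner). Winner: Hassan.
Anti-plurality — last-place votes: Hassan 9, Priya 15, Theo 24, Omar 6. Winner: Omar.
The two methods disagree.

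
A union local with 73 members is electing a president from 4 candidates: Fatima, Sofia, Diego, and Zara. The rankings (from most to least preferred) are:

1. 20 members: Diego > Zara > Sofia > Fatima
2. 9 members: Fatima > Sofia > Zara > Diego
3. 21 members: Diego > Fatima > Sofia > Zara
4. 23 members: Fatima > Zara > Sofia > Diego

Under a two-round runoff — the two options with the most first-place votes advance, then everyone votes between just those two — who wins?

Diego

Round 1 first-place votes: Fatima 32, Sofia 0, Diego 41, Zara 0.
Diego and Fatima advance.
Runoff: Diego is preferred to Fatima by 41 voters; Fatima by 32.
Diego wins the runoff.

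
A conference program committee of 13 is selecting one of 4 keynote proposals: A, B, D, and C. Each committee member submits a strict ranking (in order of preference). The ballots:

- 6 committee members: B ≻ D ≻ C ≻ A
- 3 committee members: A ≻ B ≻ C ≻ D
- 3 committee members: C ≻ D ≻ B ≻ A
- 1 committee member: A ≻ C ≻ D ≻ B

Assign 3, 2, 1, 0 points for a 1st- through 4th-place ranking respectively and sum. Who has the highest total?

A: 6·0 + 3·3 + 3·0 + 1·3 = 12
B: 6·3 + 3·2 + 3·1 + 1·0 = 27
D: 6·2 + 3·0 + 3·2 + 1·1 = 19
C: 6·1 + 3·1 + 3·3 + 1·2 = 20
B has the highest Borda score (27).

B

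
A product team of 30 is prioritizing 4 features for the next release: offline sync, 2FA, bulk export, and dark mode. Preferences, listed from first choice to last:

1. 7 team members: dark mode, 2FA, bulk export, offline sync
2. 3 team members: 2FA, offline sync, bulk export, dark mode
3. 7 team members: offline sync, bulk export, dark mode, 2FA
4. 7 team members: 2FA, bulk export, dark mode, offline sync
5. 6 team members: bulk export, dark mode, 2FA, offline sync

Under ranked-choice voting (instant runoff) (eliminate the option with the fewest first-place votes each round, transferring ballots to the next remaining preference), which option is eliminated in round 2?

Round 1: offline sync 7, 2FA 10, bulk export 6, dark mode 7. Eliminate bulk export.
Round 2: offline sync 7, 2FA 10, dark mode 13. Eliminate offline sync.

offline sync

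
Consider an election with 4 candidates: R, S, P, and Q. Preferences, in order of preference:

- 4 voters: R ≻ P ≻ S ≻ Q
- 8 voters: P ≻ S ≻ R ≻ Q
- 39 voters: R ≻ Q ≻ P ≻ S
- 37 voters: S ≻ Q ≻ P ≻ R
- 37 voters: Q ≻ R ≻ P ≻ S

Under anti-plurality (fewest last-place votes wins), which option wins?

Last-place votes: R 37, S 76, P 0, Q 12.
P is ranked last by the fewest voters, so P wins.

P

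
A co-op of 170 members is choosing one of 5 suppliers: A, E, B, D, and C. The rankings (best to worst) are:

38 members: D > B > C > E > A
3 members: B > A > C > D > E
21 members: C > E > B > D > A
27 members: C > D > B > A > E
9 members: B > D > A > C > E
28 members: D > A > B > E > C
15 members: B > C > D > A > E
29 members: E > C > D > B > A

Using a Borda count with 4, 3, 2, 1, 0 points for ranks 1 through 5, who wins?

D

A: 38·0 + 3·3 + 21·0 + 27·1 + 9·2 + 28·3 + 15·1 + 29·0 = 153
E: 38·1 + 3·0 + 21·3 + 27·0 + 9·0 + 28·1 + 15·0 + 29·4 = 245
B: 38·3 + 3·4 + 21·2 + 27·2 + 9·4 + 28·2 + 15·4 + 29·1 = 403
D: 38·4 + 3·1 + 21·1 + 27·3 + 9·3 + 28·4 + 15·2 + 29·2 = 484
C: 38·2 + 3·2 + 21·4 + 27·4 + 9·1 + 28·0 + 15·3 + 29·3 = 415
D has the highest Borda score (484).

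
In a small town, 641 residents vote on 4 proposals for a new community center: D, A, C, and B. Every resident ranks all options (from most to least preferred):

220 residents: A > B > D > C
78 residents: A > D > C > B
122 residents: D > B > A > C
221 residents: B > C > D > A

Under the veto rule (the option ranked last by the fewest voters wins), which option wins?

Last-place votes: D 0, A 221, C 342, B 78.
D is ranked last by the fewest voters, so D wins.

D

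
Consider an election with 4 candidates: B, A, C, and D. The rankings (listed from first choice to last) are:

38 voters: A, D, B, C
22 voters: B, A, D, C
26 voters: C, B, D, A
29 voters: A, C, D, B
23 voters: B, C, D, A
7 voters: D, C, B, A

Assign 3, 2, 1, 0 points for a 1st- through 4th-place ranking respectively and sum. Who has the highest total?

B: 38·1 + 22·3 + 26·2 + 29·0 + 23·3 + 7·1 = 232
A: 38·3 + 22·2 + 26·0 + 29·3 + 23·0 + 7·0 = 245
C: 38·0 + 22·0 + 26·3 + 29·2 + 23·2 + 7·2 = 196
D: 38·2 + 22·1 + 26·1 + 29·1 + 23·1 + 7·3 = 197
A has the highest Borda score (245).

A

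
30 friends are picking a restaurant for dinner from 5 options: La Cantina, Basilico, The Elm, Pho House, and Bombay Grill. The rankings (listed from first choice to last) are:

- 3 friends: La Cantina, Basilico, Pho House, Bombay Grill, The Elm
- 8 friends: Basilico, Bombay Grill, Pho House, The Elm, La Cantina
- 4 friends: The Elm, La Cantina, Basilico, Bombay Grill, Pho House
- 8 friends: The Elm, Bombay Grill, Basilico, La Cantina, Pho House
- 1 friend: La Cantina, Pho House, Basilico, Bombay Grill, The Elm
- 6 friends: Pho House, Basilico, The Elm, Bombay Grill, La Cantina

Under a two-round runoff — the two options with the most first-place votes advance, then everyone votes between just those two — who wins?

Round 1 first-place votes: La Cantina 4, Basilico 8, The Elm 12, Pho House 6, Bombay Grill 0.
The Elm and Basilico advance.
Runoff: The Elm is preferred to Basilico by 12 voters; Basilico by 18.
Basilico wins the runoff.

Basilico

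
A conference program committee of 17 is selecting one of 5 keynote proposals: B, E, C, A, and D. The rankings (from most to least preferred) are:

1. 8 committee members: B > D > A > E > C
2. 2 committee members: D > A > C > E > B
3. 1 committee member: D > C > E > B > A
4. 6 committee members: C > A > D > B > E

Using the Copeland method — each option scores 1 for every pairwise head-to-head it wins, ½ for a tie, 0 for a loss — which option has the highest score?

D

B: beats E and A; loses to C and D → score 2.
E: loses to B, C, A, and D → score 0.
C: beats B and E; loses to A and D → score 2.
A: beats E and C; loses to B and D → score 2.
D: beats B, E, C, and A → score 4.
D has the best pairwise record.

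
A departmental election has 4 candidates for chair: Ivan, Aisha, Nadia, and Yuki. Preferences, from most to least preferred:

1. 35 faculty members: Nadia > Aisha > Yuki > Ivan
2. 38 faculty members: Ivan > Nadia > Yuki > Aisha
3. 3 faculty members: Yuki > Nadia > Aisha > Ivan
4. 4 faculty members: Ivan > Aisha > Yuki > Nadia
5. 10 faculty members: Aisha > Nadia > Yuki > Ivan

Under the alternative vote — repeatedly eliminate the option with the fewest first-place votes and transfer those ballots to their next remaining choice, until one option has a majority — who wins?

Round 1: Ivan 42, Aisha 10, Nadia 35, Yuki 3. Eliminate Yuki.
Round 2: Ivan 42, Aisha 10, Nadia 38. Eliminate Aisha.
Round 3: Ivan 42, Nadia 48. Nadia has a majority.

Nadia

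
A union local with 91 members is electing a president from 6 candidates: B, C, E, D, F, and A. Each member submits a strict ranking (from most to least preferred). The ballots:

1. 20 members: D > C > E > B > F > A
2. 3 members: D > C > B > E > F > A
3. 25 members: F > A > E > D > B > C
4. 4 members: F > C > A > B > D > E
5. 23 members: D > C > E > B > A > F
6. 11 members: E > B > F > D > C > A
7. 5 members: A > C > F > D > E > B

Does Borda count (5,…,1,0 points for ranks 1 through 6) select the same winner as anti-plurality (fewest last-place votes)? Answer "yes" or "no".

Borda — scores: B 172, C 231, E 270, D 316, F 216, A 160. Winner: D.
Anti-plurality — last-place votes: B 5, C 25, E 4, D 0, F 23, A 34. Winner: D.
The two methods agree.

yes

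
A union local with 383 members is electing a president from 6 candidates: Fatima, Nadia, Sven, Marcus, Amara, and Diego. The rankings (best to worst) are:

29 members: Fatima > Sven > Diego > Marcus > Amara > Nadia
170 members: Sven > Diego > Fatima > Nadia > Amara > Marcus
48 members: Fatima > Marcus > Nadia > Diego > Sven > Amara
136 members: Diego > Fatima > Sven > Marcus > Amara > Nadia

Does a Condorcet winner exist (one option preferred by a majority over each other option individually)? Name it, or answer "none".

Checking pairwise contests:
Diego beats Fatima 306–77.
Fatima beats Nadia 383–0.
Fatima beats Sven 213–170.
Fatima beats Marcus 383–0.
Fatima beats Amara 383–0.
Sven beats Diego 199–184.
Every option loses at least one head-to-head, so there is no Condorcet winner.

none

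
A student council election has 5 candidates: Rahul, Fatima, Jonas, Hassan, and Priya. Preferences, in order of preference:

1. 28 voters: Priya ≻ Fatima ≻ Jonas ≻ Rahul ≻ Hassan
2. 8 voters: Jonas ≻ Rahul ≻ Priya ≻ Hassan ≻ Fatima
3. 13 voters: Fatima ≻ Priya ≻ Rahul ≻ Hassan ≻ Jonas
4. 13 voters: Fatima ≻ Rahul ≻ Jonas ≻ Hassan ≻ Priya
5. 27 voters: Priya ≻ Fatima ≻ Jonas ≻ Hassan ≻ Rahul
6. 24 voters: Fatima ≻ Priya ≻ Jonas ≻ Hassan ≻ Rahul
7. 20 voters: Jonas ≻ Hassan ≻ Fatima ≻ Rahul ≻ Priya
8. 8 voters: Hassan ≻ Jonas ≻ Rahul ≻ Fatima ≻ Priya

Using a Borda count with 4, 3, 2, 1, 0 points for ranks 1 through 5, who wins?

Rahul: 28·1 + 8·3 + 13·2 + 13·3 + 27·0 + 24·0 + 20·1 + 8·2 = 153
Fatima: 28·3 + 8·0 + 13·4 + 13·4 + 27·3 + 24·4 + 20·2 + 8·1 = 413
Jonas: 28·2 + 8·4 + 13·0 + 13·2 + 27·2 + 24·2 + 20·4 + 8·3 = 320
Hassan: 28·0 + 8·1 + 13·1 + 13·1 + 27·1 + 24·1 + 20·3 + 8·4 = 177
Priya: 28·4 + 8·2 + 13·3 + 13·0 + 27·4 + 24·3 + 20·0 + 8·0 = 347
Fatima has the highest Borda score (413).

Fatima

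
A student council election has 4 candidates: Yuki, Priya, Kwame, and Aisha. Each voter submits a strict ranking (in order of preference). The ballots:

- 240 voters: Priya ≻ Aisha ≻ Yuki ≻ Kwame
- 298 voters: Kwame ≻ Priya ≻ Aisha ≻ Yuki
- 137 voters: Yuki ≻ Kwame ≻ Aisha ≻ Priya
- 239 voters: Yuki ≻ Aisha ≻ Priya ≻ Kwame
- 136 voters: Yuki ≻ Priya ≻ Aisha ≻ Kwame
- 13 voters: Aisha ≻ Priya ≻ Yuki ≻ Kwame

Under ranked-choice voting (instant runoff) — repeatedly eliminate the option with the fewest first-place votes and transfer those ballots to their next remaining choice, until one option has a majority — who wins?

Yuki

Round 1: Yuki 512, Priya 240, Kwame 298, Aisha 13. Eliminate Aisha.
Round 2: Yuki 512, Priya 253, Kwame 298. Eliminate Priya.
Round 3: Yuki 765, Kwame 298. Yuki has a majority.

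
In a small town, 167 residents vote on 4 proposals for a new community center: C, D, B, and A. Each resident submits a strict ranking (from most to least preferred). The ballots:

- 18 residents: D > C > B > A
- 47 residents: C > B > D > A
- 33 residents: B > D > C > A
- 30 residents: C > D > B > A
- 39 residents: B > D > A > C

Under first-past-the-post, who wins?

First-place votes: C 77, D 18, B 72, A 0.
C has the most first-place votes.

C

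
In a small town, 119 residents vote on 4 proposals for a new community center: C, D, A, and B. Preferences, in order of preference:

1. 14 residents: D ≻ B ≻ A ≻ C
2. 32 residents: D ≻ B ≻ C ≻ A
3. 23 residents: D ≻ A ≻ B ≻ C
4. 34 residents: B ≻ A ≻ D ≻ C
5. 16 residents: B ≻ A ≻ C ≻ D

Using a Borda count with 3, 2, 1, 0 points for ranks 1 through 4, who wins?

C: 14·0 + 32·1 + 23·0 + 34·0 + 16·1 = 48
D: 14·3 + 32·3 + 23·3 + 34·1 + 16·0 = 241
A: 14·1 + 32·0 + 23·2 + 34·2 + 16·2 = 160
B: 14·2 + 32·2 + 23·1 + 34·3 + 16·3 = 265
B has the highest Borda score (265).

B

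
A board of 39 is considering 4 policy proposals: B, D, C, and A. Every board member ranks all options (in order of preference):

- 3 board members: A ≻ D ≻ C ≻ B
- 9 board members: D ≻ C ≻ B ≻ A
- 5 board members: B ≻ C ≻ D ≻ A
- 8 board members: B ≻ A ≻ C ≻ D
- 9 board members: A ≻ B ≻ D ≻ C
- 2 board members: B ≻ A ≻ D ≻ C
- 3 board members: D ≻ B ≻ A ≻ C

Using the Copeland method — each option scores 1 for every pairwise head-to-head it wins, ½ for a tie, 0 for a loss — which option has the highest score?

B: beats D, C, and A → score 3.
D: beats C; loses to B and A → score 1.
C: loses to B, D, and A → score 0.
A: beats D and C; loses to B → score 2.
B has the best pairwise record.

B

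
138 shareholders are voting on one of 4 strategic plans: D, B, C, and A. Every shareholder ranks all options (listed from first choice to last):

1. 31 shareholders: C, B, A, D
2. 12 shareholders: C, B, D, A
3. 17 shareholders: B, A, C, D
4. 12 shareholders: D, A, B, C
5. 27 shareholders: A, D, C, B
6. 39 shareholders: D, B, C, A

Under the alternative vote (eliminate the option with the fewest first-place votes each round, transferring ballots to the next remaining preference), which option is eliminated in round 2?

C

Round 1: D 51, B 17, C 43, A 27. Eliminate B.
Round 2: D 51, C 43, A 44. Eliminate C.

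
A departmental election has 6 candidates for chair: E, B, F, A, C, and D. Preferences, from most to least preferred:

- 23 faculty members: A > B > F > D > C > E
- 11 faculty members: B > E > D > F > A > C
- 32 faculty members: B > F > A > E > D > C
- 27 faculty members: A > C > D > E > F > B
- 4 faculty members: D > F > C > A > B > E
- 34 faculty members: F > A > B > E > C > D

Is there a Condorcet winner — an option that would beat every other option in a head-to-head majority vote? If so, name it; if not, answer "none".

Checking pairwise contests:
B beats E 104–27.
A beats B 88–43.
B beats F 66–65.
F beats A 81–50.
E beats C 77–54.
E beats D 77–54.
Every option loses at least one head-to-head, so there is no Condorcet winner.

none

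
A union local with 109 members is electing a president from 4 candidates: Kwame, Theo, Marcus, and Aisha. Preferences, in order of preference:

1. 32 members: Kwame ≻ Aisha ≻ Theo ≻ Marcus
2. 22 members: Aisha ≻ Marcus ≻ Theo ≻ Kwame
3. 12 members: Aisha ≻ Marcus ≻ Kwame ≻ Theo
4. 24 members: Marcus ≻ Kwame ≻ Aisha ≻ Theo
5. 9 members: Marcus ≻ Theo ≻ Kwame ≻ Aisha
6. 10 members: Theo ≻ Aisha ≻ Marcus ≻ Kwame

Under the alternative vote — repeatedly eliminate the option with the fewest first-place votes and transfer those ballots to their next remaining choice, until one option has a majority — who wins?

Aisha

Round 1: Kwame 32, Theo 10, Marcus 33, Aisha 34. Eliminate Theo.
Round 2: Kwame 32, Marcus 33, Aisha 44. Eliminate Kwame.
Round 3: Marcus 33, Aisha 76. Aisha has a majority.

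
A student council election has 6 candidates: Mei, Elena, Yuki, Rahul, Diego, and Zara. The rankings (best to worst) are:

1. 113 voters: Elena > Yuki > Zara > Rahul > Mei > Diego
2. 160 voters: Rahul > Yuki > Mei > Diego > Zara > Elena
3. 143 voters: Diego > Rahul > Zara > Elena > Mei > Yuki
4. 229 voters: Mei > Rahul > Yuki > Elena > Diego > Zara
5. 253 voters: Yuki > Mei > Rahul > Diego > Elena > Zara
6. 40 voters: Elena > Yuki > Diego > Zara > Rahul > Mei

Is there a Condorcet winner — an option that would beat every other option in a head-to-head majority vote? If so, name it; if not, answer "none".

none

Checking pairwise contests:
Yuki beats Mei 566–372.
Mei beats Elena 642–296.
Rahul beats Yuki 532–406.
Mei beats Rahul 482–456.
Mei beats Diego 755–183.
Mei beats Zara 642–296.
Every option loses at least one head-to-head, so there is no Condorcet winner.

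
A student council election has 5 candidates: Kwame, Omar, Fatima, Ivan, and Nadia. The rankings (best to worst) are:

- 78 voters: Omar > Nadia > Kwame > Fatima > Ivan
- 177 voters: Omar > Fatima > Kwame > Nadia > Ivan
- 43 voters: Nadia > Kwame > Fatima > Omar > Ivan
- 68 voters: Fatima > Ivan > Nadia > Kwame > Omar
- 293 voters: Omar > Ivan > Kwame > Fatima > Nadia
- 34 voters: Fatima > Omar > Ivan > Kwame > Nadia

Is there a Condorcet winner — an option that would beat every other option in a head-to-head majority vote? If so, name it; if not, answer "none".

Omar vs Kwame: 582–111 for Omar.
Omar vs Fatima: 548–145 for Omar.
Omar vs Ivan: 625–68 for Omar.
Omar vs Nadia: 582–111 for Omar.
Omar beats every other option head-to-head.

Omar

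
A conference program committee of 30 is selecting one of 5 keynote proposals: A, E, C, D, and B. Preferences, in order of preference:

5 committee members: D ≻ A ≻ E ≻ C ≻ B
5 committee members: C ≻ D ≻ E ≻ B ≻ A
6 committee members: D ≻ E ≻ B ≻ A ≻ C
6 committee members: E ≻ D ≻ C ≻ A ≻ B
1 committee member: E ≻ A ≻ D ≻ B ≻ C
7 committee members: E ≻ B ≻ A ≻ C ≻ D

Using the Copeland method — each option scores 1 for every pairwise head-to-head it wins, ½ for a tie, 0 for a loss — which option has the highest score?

D

A: beats C; loses to E, D, and B → score 1.
E: beats A, C, and B; loses to D → score 3.
C: beats B; loses to A, E, and D → score 1.
D: beats A, E, C, and B → score 4.
B: beats A; loses to E, C, and D → score 1.
D has the best pairwise record.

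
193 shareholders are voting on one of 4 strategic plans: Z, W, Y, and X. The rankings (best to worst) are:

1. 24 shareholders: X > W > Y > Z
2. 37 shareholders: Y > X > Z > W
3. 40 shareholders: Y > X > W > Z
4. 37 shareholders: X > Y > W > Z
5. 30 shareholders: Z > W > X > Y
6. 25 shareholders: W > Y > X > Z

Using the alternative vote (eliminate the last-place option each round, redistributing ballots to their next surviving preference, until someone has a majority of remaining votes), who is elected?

Y

Round 1: Z 30, W 25, Y 77, X 61. Eliminate W.
Round 2: Z 30, Y 102, X 61. Y has a majority.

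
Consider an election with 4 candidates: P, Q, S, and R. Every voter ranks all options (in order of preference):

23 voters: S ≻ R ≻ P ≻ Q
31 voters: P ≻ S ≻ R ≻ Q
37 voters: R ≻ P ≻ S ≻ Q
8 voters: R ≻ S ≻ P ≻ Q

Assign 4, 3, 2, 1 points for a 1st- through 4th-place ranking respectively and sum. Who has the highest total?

P: 23·2 + 31·4 + 37·3 + 8·2 = 297
Q: 23·1 + 31·1 + 37·1 + 8·1 = 99
S: 23·4 + 31·3 + 37·2 + 8·3 = 283
R: 23·3 + 31·2 + 37·4 + 8·4 = 311
R has the highest Borda score (311).

R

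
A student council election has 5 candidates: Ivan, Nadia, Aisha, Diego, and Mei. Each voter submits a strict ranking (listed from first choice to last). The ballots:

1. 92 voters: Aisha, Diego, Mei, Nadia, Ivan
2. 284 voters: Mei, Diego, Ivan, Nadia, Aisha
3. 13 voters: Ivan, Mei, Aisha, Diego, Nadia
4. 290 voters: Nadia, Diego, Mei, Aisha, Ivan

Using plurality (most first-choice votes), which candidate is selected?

Nadia

First-place votes: Ivan 13, Nadia 290, Aisha 92, Diego 0, Mei 284.
Nadia has the most first-place votes.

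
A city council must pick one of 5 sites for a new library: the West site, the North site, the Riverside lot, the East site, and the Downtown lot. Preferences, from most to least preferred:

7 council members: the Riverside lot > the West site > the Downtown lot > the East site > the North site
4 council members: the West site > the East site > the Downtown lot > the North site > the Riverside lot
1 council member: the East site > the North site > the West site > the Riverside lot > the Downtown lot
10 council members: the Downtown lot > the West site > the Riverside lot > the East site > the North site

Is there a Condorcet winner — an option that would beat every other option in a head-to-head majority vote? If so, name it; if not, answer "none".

the West site

the West site vs the North site: 21–1 for the West site.
the West site vs the Riverside lot: 15–7 for the West site.
the West site vs the East site: 21–1 for the West site.
the West site vs the Downtown lot: 12–10 for the West site.
the West site beats every other option head-to-head.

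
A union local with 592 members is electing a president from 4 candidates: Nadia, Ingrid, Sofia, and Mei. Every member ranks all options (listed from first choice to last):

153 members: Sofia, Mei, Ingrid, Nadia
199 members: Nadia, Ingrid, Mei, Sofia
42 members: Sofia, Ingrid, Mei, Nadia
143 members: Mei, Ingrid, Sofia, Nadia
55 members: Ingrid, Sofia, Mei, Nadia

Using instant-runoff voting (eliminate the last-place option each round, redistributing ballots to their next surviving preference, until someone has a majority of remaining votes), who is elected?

Round 1: Nadia 199, Ingrid 55, Sofia 195, Mei 143. Eliminate Ingrid.
Round 2: Nadia 199, Sofia 250, Mei 143. Eliminate Mei.
Round 3: Nadia 199, Sofia 393. Sofia has a majority.

Sofia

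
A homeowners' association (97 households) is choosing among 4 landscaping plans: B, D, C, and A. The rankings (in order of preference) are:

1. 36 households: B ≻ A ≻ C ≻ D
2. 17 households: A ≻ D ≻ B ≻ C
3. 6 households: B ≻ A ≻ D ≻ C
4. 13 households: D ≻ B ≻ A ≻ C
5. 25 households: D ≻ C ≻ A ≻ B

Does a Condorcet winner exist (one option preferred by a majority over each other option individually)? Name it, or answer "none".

none

Checking pairwise contests:
D beats B 55–42.
A beats D 59–38.
B beats C 72–25.
B beats A 55–42.
Every option loses at least one head-to-head, so there is no Condorcet winner.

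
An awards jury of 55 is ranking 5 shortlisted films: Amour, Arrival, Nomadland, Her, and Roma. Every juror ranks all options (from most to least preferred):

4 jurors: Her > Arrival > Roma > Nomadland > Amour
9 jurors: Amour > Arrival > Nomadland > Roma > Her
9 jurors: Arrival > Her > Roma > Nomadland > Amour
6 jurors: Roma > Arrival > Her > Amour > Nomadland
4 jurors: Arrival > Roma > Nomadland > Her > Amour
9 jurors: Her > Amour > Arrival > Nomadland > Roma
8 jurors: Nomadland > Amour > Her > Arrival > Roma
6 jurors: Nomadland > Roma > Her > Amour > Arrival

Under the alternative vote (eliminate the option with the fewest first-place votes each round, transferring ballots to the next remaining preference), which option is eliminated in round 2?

Amour

Round 1: Amour 9, Arrival 13, Nomadland 14, Her 13, Roma 6. Eliminate Roma.
Round 2: Amour 9, Arrival 19, Nomadland 14, Her 13. Eliminate Amour.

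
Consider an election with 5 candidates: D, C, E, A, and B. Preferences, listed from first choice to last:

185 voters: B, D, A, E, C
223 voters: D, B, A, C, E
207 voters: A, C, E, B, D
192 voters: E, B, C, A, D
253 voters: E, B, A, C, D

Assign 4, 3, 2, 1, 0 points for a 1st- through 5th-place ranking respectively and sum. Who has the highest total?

B

D: 185·3 + 223·4 + 207·0 + 192·0 + 253·0 = 1447
C: 185·0 + 223·1 + 207·3 + 192·2 + 253·1 = 1481
E: 185·1 + 223·0 + 207·2 + 192·4 + 253·4 = 2379
A: 185·2 + 223·2 + 207·4 + 192·1 + 253·2 = 2342
B: 185·4 + 223·3 + 207·1 + 192·3 + 253·3 = 2951
B has the highest Borda score (2951).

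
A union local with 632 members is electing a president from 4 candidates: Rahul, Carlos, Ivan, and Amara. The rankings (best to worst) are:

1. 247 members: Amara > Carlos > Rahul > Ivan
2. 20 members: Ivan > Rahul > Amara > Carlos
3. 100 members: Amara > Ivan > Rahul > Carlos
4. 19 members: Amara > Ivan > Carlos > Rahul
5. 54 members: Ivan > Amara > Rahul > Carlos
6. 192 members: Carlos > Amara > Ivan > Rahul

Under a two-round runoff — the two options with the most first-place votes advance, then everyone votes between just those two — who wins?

Round 1 first-place votes: Rahul 0, Carlos 192, Ivan 74, Amara 366.
Amara and Carlos advance.
Runoff: Amara is preferred to Carlos by 440 voters; Carlos by 192.
Amara wins the runoff.

Amara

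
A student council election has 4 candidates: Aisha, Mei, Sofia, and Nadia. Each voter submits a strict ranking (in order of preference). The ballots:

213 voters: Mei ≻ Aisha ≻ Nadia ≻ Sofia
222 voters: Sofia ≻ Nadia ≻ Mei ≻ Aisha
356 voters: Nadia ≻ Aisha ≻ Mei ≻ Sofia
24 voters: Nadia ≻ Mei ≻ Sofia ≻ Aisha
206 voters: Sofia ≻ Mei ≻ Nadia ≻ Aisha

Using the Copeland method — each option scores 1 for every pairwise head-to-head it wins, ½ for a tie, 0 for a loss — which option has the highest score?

Aisha: beats Sofia; loses to Mei and Nadia → score 1.
Mei: beats Aisha and Sofia; loses to Nadia → score 2.
Sofia: loses to Aisha, Mei, and Nadia → score 0.
Nadia: beats Aisha, Mei, and Sofia → score 3.
Nadia has the best pairwise record.

Nadia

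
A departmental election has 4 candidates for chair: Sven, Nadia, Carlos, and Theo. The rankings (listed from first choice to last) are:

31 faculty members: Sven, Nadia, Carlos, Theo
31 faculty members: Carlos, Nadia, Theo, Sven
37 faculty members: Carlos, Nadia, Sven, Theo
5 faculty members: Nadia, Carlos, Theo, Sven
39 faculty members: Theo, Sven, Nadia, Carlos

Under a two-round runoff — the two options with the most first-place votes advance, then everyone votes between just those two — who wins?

Round 1 first-place votes: Sven 31, Nadia 5, Carlos 68, Theo 39.
Carlos and Theo advance.
Runoff: Carlos is preferred to Theo by 104 voters; Theo by 39.
Carlos wins the runoff.

Carlos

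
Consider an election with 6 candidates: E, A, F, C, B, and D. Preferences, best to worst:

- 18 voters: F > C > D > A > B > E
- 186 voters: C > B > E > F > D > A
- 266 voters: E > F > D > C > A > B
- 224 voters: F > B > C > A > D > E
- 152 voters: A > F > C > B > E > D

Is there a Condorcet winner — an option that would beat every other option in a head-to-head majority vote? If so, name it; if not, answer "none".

none

Checking pairwise contests:
C beats E 580–266.
E beats A 452–394.
E beats F 452–394.
F beats C 660–186.
A beats B 436–410.
E beats D 604–242.
Every option loses at least one head-to-head, so there is no Condorcet winner.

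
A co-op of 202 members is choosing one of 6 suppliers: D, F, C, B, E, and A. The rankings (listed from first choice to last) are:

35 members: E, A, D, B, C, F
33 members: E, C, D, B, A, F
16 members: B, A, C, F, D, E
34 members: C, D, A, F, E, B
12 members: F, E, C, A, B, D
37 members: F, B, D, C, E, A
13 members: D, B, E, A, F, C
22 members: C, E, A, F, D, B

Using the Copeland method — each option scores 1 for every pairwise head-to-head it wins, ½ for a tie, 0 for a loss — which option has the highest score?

D: beats F, B, and A; loses to C and E → score 3.
F: beats B; loses to D, C, E, and A → score 1.
C: beats D, F, E, and A; ties B → score 4.5.
B: ties C; loses to D, F, E, and A → score 0.5.
E: beats D, F, B, and A; loses to C → score 4.
A: beats F and B; loses to D, C, and E → score 2.
C has the best pairwise record.

C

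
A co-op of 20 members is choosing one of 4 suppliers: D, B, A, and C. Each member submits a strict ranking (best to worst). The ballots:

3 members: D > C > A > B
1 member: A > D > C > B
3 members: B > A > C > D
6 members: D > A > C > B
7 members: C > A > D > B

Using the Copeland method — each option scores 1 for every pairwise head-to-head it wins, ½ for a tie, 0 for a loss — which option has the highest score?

A

D: beats B; ties C; loses to A → score 1.5.
B: loses to D, A, and C → score 0.
A: beats D and B; ties C → score 2.5.
C: beats B; ties D and A → score 2.
A has the best pairwise record.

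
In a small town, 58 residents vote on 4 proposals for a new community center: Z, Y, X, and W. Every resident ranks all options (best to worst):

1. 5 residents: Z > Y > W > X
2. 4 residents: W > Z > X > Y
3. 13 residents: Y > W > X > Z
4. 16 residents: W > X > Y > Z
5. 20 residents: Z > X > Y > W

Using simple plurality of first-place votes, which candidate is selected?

Z

First-place votes: Z 25, Y 13, X 0, W 20.
Z has the most first-place votes.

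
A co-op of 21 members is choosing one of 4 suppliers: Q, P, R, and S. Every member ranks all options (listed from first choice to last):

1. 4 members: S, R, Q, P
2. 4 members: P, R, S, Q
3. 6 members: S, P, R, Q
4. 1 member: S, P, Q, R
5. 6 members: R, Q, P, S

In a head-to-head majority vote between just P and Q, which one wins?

Voters preferring P to Q: 11; preferring Q to P: 10.
P wins the head-to-head.

P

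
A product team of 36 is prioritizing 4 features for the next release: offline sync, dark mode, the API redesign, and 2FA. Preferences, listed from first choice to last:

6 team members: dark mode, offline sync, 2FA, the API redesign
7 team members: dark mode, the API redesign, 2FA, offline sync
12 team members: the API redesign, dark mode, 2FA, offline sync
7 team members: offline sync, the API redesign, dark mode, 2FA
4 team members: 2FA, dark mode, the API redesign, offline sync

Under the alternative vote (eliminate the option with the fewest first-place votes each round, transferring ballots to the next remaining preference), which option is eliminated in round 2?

Round 1: offline sync 7, dark mode 13, the API redesign 12, 2FA 4. Eliminate 2FA.
Round 2: offline sync 7, dark mode 17, the API redesign 12. Eliminate offline sync.

offline sync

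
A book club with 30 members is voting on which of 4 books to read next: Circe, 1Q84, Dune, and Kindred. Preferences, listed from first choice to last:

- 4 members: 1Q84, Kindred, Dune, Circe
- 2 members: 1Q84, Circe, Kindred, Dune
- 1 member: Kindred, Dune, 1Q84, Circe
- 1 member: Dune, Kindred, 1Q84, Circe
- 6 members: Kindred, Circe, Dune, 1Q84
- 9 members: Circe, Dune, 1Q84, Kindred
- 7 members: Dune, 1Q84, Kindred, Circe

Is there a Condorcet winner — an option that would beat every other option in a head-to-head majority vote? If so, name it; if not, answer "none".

none

Checking pairwise contests:
Kindred beats Circe 19–11.
Dune beats 1Q84 24–6.
Circe beats Dune 17–13.
1Q84 beats Kindred 22–8.
Every option loses at least one head-to-head, so there is no Condorcet winner.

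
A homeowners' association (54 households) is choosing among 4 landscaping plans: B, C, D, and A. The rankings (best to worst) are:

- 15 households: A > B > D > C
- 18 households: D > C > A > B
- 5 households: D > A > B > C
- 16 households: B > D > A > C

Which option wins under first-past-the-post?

First-place votes: B 16, C 0, D 23, A 15.
D has the most first-place votes.

D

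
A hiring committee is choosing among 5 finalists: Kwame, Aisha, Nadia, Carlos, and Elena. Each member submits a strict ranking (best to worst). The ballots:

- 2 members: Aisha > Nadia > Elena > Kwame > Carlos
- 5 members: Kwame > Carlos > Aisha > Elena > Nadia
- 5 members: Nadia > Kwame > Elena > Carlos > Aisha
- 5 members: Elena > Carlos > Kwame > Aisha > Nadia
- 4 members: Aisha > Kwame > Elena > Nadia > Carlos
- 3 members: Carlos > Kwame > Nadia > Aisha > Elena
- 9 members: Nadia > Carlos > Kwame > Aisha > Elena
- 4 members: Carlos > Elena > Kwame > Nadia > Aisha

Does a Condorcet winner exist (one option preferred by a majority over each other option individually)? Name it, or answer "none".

none

Checking pairwise contests:
Carlos beats Kwame 21–16.
Kwame beats Aisha 31–6.
Kwame beats Nadia 21–16.
Nadia beats Carlos 20–17.
Kwame beats Elena 26–11.
Every option loses at least one head-to-head, so there is no Condorcet winner.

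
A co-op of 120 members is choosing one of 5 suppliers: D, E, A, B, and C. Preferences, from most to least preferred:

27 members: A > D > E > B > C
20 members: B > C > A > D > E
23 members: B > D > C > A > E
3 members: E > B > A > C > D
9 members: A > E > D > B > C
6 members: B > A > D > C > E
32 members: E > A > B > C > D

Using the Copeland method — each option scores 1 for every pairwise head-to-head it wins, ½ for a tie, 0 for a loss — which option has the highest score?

A

D: beats E and C; loses to A and B → score 2.
E: beats B and C; loses to D and A → score 2.
A: beats D, E, B, and C → score 4.
B: beats D and C; loses to E and A → score 2.
C: loses to D, E, A, and B → score 0.
A has the best pairwise record.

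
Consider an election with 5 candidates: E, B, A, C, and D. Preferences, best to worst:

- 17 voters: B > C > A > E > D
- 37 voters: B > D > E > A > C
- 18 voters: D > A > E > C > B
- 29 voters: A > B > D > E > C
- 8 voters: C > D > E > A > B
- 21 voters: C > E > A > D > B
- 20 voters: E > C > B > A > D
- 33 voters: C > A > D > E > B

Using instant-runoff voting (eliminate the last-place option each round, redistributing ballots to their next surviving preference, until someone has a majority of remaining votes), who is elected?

C

Round 1: E 20, B 54, A 29, C 62, D 18. Eliminate D.
Round 2: E 20, B 54, A 47, C 62. Eliminate E.
Round 3: B 54, A 47, C 82. Eliminate A.
Round 4: B 83, C 100. C has a majority.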